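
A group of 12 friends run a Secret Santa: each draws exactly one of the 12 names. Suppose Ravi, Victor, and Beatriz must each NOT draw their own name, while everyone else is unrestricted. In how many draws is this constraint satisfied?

369774720

Let A_j be the event that the j-th constrained one is fixed. By inclusion-exclusion over the 3 events:
Σ_{j=0}^{3} (-1)^j C(3,j)(12-j)!
= C(3,0)·12! - C(3,1)·11! + C(3,2)·10! - C(3,3)·9!
= 479001600 - 119750400 + 10886400 - 362880
= 369774720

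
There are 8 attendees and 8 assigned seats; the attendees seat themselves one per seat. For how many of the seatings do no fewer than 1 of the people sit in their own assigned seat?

25487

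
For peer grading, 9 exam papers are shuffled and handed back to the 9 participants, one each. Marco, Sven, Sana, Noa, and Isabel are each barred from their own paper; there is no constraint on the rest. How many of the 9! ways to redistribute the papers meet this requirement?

Let A_j be the event that the j-th constrained one is fixed. By inclusion-exclusion over the 5 events:
Σ_{j=0}^{5} (-1)^j C(5,j)(9-j)!
= C(5,0)·9! - C(5,1)·8! + C(5,2)·7! - C(5,3)·6! + C(5,4)·5! - C(5,5)·4!
= 362880 - 201600 + 50400 - 7200 + 600 - 24
= 205056

205056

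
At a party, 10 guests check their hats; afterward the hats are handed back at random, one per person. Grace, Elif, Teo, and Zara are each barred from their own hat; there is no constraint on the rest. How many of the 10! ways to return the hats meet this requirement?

2399760

Inclusion-exclusion on the 4 forbidden self-matches:
Σ_{j=0}^{4} (-1)^j C(4,j)(10-j)!
= C(4,0)·10! - C(4,1)·9! + C(4,2)·8! - C(4,3)·7! + C(4,4)·6!
= 3628800 - 1451520 + 241920 - 20160 + 720
= 2399760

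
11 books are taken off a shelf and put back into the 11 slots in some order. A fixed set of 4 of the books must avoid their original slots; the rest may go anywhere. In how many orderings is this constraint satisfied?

Let A_j be the event that the j-th constrained one is fixed. By inclusion-exclusion over the 4 events:
Σ_{j=0}^{4} (-1)^j C(4,j)(11-j)!
= C(4,0)·11! - C(4,1)·10! + C(4,2)·9! - C(4,3)·8! + C(4,4)·7!
= 39916800 - 14515200 + 2177280 - 161280 + 5040
= 27422640

27422640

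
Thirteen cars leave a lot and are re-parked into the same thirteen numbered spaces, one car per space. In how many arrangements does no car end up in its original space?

2290792932

The subfactorial !13 = [13!/e] (nearest integer).
13! = 6227020800, and 6227020800/e ≈ 2290792932.07, so !13 = 2290792932.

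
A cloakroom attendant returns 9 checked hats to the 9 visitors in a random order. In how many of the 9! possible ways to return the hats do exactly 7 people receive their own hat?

36

Choose which 7 of the 9 are fixed: C(9,7) = 36.
The other 2 form a derangement: !2 = 1.
Total: 36 × 1 = 36.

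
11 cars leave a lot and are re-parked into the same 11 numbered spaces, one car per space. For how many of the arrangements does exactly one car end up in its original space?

14684571

Pick the single fixed position: C(11,1) = 11 ways.
The remaining 10 must be deranged: !10 = 1334961.
Total: 11 × 1334961 = 14684571.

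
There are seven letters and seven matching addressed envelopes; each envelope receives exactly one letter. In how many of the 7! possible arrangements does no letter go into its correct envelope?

The subfactorial !7 = [7!/e] (nearest integer).
7! = 5040, and 5040/e ≈ 1854.11, so !7 = 1854.

1854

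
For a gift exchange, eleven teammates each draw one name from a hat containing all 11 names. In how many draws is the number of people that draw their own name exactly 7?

2970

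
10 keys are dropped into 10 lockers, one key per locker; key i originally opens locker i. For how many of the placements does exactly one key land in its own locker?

Choose which one of the 10 is fixed: C(10,1) = 10.
The other 9 form a derangement: !9 = 133496.
Total: 10 × 133496 = 1334960.

1334960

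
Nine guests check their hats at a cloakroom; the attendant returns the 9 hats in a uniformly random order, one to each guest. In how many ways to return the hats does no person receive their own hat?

133496

!9 = 9! · Σ_{k=0}^{9} (-1)^k/k!
= 9! - 9!/1! + 9!/2! - 9!/3! + 9!/4! - 9!/5! + 9!/6! - 9!/7! + 9!/8! - 9!/9!
= 362880 - 362880 + 181440 - 60480 + 15120 - 3024 + 504 - 72 + 9 - 1
= 133496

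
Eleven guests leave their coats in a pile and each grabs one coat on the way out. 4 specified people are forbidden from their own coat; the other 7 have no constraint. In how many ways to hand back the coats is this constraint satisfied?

27422640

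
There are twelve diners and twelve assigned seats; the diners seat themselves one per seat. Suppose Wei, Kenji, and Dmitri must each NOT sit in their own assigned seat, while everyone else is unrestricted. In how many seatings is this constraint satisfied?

369774720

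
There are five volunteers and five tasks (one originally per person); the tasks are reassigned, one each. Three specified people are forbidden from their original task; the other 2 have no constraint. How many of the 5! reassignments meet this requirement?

Let A_j be the event that the j-th constrained one is fixed. By inclusion-exclusion over the 3 events:
Σ_{j=0}^{3} (-1)^j C(3,j)(5-j)!
= C(3,0)·5! - C(3,1)·4! + C(3,2)·3! - C(3,3)·2!
= 120 - 72 + 18 - 2
= 64

64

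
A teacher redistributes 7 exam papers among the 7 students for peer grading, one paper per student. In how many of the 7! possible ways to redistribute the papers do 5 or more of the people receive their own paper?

22

Sum C(7,i)·!(7-i) for i = 5..7:
  i=5: C(7,5)·!2 = 21·1 = 21
  i=6: C(7,6)·!1 = 7·0 = 0
  i=7: C(7,7)·!0 = 1·1 = 1
Total = 22.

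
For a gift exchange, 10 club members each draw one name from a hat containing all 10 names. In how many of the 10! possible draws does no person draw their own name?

1334961

By inclusion-exclusion, !10 = Σ (-1)^k · 10!/k! for k=0..10
= 10! - 10!/1! + 10!/2! - 10!/3! + 10!/4! - 10!/5! + 10!/6! - 10!/7! + 10!/8! - 10!/9! + 10!/10!
= 3628800 - 3628800 + 1814400 - 604800 + 151200 - 30240 + 5040 - 720 + 90 - 10 + 1
= 1334961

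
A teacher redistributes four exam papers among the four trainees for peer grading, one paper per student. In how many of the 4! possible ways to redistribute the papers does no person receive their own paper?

9

!4 is the nearest integer to 4!/e.
4! = 24, and 24/e ≈ 8.83, so !4 = 9.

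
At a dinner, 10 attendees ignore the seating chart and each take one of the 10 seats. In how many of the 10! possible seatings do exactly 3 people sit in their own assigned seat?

222480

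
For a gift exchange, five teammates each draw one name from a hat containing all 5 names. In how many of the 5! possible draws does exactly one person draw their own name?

45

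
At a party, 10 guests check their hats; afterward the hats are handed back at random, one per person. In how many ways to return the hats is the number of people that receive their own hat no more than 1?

Sum C(10,i)·!(10-i) for i = 0..1:
  i=0: C(10,0)·!10 = 1·1334961 = 1334961
  i=1: C(10,1)·!9 = 10·133496 = 1334960
Total = 2669921.

2669921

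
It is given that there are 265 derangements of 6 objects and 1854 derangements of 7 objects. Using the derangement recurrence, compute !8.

14833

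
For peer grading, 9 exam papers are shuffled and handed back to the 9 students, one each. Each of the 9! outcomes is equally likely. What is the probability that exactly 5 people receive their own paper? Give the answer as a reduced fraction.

1/320

Favorable outcomes: C(9,5)·!4 = 126·9 = 1134.
Total outcomes: 9! = 362880.
Probability = 1134/362880 = 1/320.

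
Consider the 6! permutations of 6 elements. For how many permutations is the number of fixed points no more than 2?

664

# with exactly i fixed is C(6,i)·!(6-i); sum over i=0..2:
  i=0: C(6,0)·!6 = 1·265 = 265
  i=1: C(6,1)·!5 = 6·44 = 264
  i=2: C(6,2)·!4 = 15·9 = 135
Total = 664.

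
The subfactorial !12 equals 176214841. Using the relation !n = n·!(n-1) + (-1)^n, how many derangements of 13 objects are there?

!13 = 13·176214841 - 1 = 2290792932.

2290792932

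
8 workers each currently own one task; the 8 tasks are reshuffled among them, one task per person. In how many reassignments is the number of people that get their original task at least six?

29

# with exactly i fixed is C(8,i)·!(8-i); sum over i=6..8:
  i=6: C(8,6)·!2 = 28·1 = 28
  i=7: C(8,7)·!1 = 8·0 = 0
  i=8: C(8,8)·!0 = 1·1 = 1
Total = 29.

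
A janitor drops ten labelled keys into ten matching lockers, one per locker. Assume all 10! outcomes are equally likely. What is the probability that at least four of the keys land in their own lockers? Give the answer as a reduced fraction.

34457/1814400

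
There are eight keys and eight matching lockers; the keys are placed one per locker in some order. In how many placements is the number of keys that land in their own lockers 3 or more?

3235

Sum C(8,i)·!(8-i) for i = 3..8:
  i=3: C(8,3)·!5 = 56·44 = 2464
  i=4: C(8,4)·!4 = 70·9 = 630
  i=5: C(8,5)·!3 = 56·2 = 112
  i=6: C(8,6)·!2 = 28·1 = 28
  i=7: C(8,7)·!1 = 8·0 = 0
  i=8: C(8,8)·!0 = 1·1 = 1
Total = 3235.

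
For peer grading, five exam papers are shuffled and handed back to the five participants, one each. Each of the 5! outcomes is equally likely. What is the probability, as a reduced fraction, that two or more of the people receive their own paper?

31/120

Favorable outcomes: Σ_{i≥2} C(5,i)·!(5-i) = 10·2 + 10·1 + 5·0 + 1·1 = 31.
Total outcomes: 5! = 120.
Probability = 31/120 = 31/120.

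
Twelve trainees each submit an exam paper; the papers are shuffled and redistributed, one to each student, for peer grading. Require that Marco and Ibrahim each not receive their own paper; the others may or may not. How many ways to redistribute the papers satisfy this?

Inclusion-exclusion on the 2 forbidden self-matches:
Σ_{j=0}^{2} (-1)^j C(2,j)(12-j)!
= C(2,0)·12! - C(2,1)·11! + C(2,2)·10!
= 479001600 - 79833600 + 3628800
= 402796800

402796800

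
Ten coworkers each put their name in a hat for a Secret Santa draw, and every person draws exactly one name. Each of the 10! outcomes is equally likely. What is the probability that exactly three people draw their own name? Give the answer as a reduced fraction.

103/1680

Favorable outcomes: C(10,3)·!7 = 120·1854 = 222480.
Total outcomes: 10! = 3628800.
Probability = 222480/3628800 = 103/1680.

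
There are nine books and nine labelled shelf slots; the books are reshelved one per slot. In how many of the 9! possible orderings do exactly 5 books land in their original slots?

1134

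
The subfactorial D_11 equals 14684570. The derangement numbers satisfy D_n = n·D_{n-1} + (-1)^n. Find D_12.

176214841

D_12 = 12·14684570 + 1 = 176214841.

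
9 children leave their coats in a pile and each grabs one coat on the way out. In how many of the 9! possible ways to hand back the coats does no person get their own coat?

133496

Recurrence: !9 = 9·!8 + (-1)^9.
!9 = 9·14833 - 1 = 133496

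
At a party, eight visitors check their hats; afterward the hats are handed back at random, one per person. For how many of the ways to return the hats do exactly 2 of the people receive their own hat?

7420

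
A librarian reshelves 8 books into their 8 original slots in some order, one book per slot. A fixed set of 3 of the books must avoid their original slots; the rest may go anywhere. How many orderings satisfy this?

27240

Let A_j be the event that the j-th constrained one is fixed. By inclusion-exclusion over the 3 events:
Σ_{j=0}^{3} (-1)^j C(3,j)(8-j)!
= C(3,0)·8! - C(3,1)·7! + C(3,2)·6! - C(3,3)·5!
= 40320 - 15120 + 2160 - 120
= 27240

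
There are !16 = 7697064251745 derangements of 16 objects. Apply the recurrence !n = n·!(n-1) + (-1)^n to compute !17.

!17 = 17·7697064251745 - 1 = 130850092279664.

130850092279664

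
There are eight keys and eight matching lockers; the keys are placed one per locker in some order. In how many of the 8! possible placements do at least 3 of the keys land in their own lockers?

3235

Sum C(8,i)·!(8-i) for i = 3..8:
  i=3: C(8,3)·!5 = 56·44 = 2464
  i=4: C(8,4)·!4 = 70·9 = 630
  i=5: C(8,5)·!3 = 56·2 = 112
  i=6: C(8,6)·!2 = 28·1 = 28
  i=7: C(8,7)·!1 = 8·0 = 0
  i=8: C(8,8)·!0 = 1·1 = 1
Total = 3235.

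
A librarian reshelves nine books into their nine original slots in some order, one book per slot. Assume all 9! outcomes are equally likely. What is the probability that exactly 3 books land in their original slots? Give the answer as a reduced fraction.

53/864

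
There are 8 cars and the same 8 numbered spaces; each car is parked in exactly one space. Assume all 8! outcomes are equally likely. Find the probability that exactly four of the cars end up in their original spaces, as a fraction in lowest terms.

1/64

Favorable outcomes: C(8,4)·!4 = 70·9 = 630.
Total outcomes: 8! = 40320.
Probability = 630/40320 = 1/64.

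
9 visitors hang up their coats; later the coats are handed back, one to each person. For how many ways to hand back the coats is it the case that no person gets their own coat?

133496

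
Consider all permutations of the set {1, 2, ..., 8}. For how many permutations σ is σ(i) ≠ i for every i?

Recurrence: !8 = 8·!7 + (-1)^8.
!8 = 8·1854 + 1 = 14833

14833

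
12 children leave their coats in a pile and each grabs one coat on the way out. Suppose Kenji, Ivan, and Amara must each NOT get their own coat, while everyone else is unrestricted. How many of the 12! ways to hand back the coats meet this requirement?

369774720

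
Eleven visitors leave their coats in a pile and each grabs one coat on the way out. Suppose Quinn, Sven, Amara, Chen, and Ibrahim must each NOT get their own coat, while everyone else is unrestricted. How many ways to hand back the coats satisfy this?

25022880

Let A_j be the event that the j-th constrained one is fixed. By inclusion-exclusion over the 5 events:
Σ_{j=0}^{5} (-1)^j C(5,j)(11-j)!
= C(5,0)·11! - C(5,1)·10! + C(5,2)·9! - C(5,3)·8! + C(5,4)·7! - C(5,5)·6!
= 39916800 - 18144000 + 3628800 - 403200 + 25200 - 720
= 25022880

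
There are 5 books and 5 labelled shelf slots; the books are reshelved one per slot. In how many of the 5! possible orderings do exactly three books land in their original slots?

10

Pick the 3 fixed positions: C(5,3) = 10 ways.
The remaining 2 must be deranged: !2 = 1.
Total: 10 × 1 = 10.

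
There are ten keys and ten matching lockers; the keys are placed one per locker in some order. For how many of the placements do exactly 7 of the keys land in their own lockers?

240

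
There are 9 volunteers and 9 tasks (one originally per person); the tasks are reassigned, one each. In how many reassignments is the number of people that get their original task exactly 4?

Choose which 4 of the 9 are fixed: C(9,4) = 126.
The remaining 5 must be deranged: !5 = 44.
Total: 126 × 44 = 5544.

5544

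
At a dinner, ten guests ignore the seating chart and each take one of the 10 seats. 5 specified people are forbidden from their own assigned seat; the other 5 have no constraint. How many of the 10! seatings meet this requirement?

2170680

Let A_j be the event that the j-th constrained one is fixed. By inclusion-exclusion over the 5 events:
Σ_{j=0}^{5} (-1)^j C(5,j)(10-j)!
= C(5,0)·10! - C(5,1)·9! + C(5,2)·8! - C(5,3)·7! + C(5,4)·6! - C(5,5)·5!
= 3628800 - 1814400 + 403200 - 50400 + 3600 - 120
= 2170680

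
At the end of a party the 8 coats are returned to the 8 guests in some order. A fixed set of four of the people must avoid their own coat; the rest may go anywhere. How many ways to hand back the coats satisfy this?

Inclusion-exclusion on the 4 forbidden self-matches:
Σ_{j=0}^{4} (-1)^j C(4,j)(8-j)!
= C(4,0)·8! - C(4,1)·7! + C(4,2)·6! - C(4,3)·5! + C(4,4)·4!
= 40320 - 20160 + 4320 - 480 + 24
= 24024

24024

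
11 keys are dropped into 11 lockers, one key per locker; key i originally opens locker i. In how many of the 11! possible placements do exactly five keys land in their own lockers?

122430

Choose which 5 of the 11 are fixed: C(11,5) = 462.
The other 6 form a derangement: !6 = 265.
Total: 462 × 265 = 122430.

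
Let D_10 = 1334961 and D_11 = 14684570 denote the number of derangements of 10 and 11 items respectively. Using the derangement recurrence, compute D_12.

D_12 = (12-1)·(D_11 + D_10) = 11·(14684570 + 1334961) = 11·16019531 = 176214841.

176214841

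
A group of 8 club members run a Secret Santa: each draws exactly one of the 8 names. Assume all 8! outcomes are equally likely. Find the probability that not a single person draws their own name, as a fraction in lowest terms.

2119/5760

Favorable outcomes: !8 = 14833.
Total outcomes: 8! = 40320.
Probability = 14833/40320 = 2119/5760.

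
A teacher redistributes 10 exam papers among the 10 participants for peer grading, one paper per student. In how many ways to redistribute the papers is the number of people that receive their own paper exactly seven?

240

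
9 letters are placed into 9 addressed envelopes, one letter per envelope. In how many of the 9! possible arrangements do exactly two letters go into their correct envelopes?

Choose which 2 of the 9 are fixed: C(9,2) = 36.
The other 7 form a derangement: !7 = 1854.
Total: 36 × 1854 = 66744.

66744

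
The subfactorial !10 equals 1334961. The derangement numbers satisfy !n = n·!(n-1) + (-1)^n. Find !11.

!11 = 11·1334961 - 1 = 14684570.

14684570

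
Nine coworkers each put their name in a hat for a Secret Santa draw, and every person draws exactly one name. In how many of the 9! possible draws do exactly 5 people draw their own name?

1134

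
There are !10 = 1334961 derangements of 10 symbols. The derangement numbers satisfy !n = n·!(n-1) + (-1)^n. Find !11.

14684570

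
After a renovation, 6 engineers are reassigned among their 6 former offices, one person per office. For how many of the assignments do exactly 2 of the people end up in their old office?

135

Pick the 2 fixed positions: C(6,2) = 15 ways.
The remaining 4 must be deranged: !4 = 9.
Total: 15 × 9 = 135.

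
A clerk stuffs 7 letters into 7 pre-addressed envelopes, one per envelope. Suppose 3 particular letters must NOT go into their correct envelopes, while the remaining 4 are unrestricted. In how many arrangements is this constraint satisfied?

3216

Inclusion-exclusion on the 3 forbidden self-matches:
Σ_{j=0}^{3} (-1)^j C(3,j)(7-j)!
= C(3,0)·7! - C(3,1)·6! + C(3,2)·5! - C(3,3)·4!
= 5040 - 2160 + 360 - 24
= 3216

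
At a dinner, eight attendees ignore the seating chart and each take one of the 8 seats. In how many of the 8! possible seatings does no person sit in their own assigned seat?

14833

The number of derangements of 8 is !8 = Σ_{k=0}^{8} (-1)^k·8!/k!
= 8! - 8!/1! + 8!/2! - 8!/3! + 8!/4! - 8!/5! + 8!/6! - 8!/7! + 8!/8!
= 40320 - 40320 + 20160 - 6720 + 1680 - 336 + 56 - 8 + 1
= 14833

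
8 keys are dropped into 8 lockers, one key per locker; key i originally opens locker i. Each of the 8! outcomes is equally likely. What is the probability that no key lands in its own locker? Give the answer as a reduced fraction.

2119/5760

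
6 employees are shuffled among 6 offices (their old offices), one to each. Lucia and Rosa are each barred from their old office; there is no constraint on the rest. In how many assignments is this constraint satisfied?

504

Inclusion-exclusion on the 2 forbidden self-matches:
Σ_{j=0}^{2} (-1)^j C(2,j)(6-j)!
= C(2,0)·6! - C(2,1)·5! + C(2,2)·4!
= 720 - 240 + 24
= 504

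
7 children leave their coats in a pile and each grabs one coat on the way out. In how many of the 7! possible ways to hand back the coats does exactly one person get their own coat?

1855

Choose which one of the 7 is fixed: C(7,1) = 7.
The remaining 6 must be deranged: !6 = 265.
Total: 7 × 265 = 1855.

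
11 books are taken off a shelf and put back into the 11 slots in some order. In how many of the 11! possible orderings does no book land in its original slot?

Use !n = (n-1)(!(n-1) + !(n-2)).
!11 = 10·(1334961 + 133496) = 10·1468457 = 14684570

14684570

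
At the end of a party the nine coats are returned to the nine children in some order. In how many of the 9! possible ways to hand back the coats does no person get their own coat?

133496

Use !n = n·!(n-1) + (-1)^n.
!9 = 9·14833 - 1 = 133496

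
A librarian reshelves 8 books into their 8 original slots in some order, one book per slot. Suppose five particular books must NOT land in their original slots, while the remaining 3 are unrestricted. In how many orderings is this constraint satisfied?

Let A_j be the event that the j-th constrained one is fixed. By inclusion-exclusion over the 5 events:
Σ_{j=0}^{5} (-1)^j C(5,j)(8-j)!
= C(5,0)·8! - C(5,1)·7! + C(5,2)·6! - C(5,3)·5! + C(5,4)·4! - C(5,5)·3!
= 40320 - 25200 + 7200 - 1200 + 120 - 6
= 21234

21234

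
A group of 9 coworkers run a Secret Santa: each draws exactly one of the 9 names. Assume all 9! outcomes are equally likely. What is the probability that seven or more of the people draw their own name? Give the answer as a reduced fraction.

37/362880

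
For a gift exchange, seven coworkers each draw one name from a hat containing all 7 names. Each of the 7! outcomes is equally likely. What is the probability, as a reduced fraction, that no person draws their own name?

Favorable outcomes: !7 = 1854.
Total outcomes: 7! = 5040.
Probability = 1854/5040 = 103/280.

103/280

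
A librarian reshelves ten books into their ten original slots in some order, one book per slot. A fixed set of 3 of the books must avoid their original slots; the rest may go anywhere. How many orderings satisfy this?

Inclusion-exclusion on the 3 forbidden self-matches:
Σ_{j=0}^{3} (-1)^j C(3,j)(10-j)!
= C(3,0)·10! - C(3,1)·9! + C(3,2)·8! - C(3,3)·7!
= 3628800 - 1088640 + 120960 - 5040
= 2656080

2656080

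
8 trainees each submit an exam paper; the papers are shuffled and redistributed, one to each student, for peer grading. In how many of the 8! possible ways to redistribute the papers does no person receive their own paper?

14833

Use !n = (n-1)(!(n-1) + !(n-2)).
!8 = 7·(1854 + 265) = 7·2119 = 14833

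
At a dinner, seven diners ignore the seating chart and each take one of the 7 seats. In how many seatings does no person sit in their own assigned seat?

Recurrence: !7 = 7·!6 + (-1)^7.
!7 = 7·265 - 1 = 1854

1854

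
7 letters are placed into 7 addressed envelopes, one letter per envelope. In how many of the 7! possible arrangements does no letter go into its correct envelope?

1854

Use !n = (n-1)(!(n-1) + !(n-2)).
!7 = 6·(265 + 44) = 6·309 = 1854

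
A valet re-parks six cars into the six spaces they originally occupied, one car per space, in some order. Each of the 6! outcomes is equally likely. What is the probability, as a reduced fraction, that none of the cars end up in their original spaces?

53/144

Favorable outcomes: !6 = 265.
Total outcomes: 6! = 720.
Probability = 265/720 = 53/144.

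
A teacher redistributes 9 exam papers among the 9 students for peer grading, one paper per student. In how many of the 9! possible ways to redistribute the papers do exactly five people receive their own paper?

Pick the 5 fixed positions: C(9,5) = 126 ways.
The remaining 4 must be deranged: !4 = 9.
Total: 126 × 9 = 1134.

1134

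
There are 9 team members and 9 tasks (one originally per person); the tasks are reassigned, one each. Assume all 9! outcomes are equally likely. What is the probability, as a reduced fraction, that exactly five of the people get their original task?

1/320

Favorable outcomes: C(9,5)·!4 = 126·9 = 1134.
Total outcomes: 9! = 362880.
Probability = 1134/362880 = 1/320.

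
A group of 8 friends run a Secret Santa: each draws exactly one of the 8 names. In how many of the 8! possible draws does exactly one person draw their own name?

14832

Pick the single fixed position: C(8,1) = 8 ways.
The other 7 form a derangement: !7 = 1854.
Total: 8 × 1854 = 14832.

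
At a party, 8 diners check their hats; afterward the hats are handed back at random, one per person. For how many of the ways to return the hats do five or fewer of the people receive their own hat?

40291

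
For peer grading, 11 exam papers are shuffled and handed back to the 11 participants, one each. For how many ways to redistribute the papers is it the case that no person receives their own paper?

!11 is the nearest integer to 11!/e.
11! = 39916800, and 39916800/e ≈ 14684570.08, so !11 = 14684570.

14684570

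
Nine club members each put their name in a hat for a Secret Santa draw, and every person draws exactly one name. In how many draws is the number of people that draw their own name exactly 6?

168

Choose which 6 of the 9 are fixed: C(9,6) = 84.
The other 3 form a derangement: !3 = 2.
Total: 84 × 2 = 168.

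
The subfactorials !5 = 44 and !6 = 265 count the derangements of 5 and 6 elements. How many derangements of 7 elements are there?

1854

!7 = (7-1)·(!6 + !5) = 6·(265 + 44) = 6·309 = 1854.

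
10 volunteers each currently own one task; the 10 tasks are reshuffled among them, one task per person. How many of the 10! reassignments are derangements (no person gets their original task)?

1334961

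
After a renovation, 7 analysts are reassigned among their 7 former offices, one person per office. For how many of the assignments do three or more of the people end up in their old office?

407

# with exactly i fixed is C(7,i)·!(7-i); sum over i=3..7:
  i=3: C(7,3)·!4 = 35·9 = 315
  i=4: C(7,4)·!3 = 35·2 = 70
  i=5: C(7,5)·!2 = 21·1 = 21
  i=6: C(7,6)·!1 = 7·0 = 0
  i=7: C(7,7)·!0 = 1·1 = 1
Total = 407.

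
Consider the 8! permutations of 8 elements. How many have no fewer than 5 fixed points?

# with exactly i fixed is C(8,i)·!(8-i); sum over i=5..8:
  i=5: C(8,5)·!3 = 56·2 = 112
  i=6: C(8,6)·!2 = 28·1 = 28
  i=7: C(8,7)·!1 = 8·0 = 0
  i=8: C(8,8)·!0 = 1·1 = 1
Total = 141.

141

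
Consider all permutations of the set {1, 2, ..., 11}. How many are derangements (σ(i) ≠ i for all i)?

Recurrence: !11 = 10·(!10 + !9).
!11 = 10·(1334961 + 133496) = 10·1468457 = 14684570

14684570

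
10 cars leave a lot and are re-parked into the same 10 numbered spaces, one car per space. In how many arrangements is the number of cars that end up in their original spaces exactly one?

Choose which one of the 10 is fixed: C(10,1) = 10.
The remaining 9 must be deranged: !9 = 133496.
Total: 10 × 133496 = 1334960.

1334960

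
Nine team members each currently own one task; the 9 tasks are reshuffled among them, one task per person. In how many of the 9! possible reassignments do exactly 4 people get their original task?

5544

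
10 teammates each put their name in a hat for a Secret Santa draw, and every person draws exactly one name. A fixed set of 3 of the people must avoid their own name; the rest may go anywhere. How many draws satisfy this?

Let A_j be the event that the j-th constrained one is fixed. By inclusion-exclusion over the 3 events:
Σ_{j=0}^{3} (-1)^j C(3,j)(10-j)!
= C(3,0)·10! - C(3,1)·9! + C(3,2)·8! - C(3,3)·7!
= 3628800 - 1088640 + 120960 - 5040
= 2656080

2656080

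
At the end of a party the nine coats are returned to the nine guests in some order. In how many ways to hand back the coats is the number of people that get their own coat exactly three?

22260

Choose which 3 of the 9 are fixed: C(9,3) = 84.
The other 6 form a derangement: !6 = 265.
Total: 84 × 265 = 22260.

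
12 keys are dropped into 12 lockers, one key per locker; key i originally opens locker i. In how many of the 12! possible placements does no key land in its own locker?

176214841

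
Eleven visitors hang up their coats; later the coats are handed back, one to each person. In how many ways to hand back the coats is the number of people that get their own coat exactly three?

2447445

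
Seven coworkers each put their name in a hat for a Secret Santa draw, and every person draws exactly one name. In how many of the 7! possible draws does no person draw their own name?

Recurrence: !7 = 6·(!6 + !5).
!7 = 6·(265 + 44) = 6·309 = 1854

1854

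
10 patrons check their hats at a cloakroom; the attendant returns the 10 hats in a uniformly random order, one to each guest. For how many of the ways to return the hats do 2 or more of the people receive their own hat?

958879

# with exactly i fixed is C(10,i)·!(10-i); sum over i=2..10:
  i=2: C(10,2)·!8 = 45·14833 = 667485
  i=3: C(10,3)·!7 = 120·1854 = 222480
  i=4: C(10,4)·!6 = 210·265 = 55650
  i=5: C(10,5)·!5 = 252·44 = 11088
  i=6: C(10,6)·!4 = 210·9 = 1890
  i=7: C(10,7)·!3 = 120·2 = 240
  i=8: C(10,8)·!2 = 45·1 = 45
  i=9: C(10,9)·!1 = 10·0 = 0
  i=10: C(10,10)·!0 = 1·1 = 1
Total = 958879.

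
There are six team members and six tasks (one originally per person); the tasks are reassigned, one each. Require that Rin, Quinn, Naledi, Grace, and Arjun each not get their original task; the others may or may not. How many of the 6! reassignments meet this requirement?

309

Inclusion-exclusion on the 5 forbidden self-matches:
Σ_{j=0}^{5} (-1)^j C(5,j)(6-j)!
= C(5,0)·6! - C(5,1)·5! + C(5,2)·4! - C(5,3)·3! + C(5,4)·2! - C(5,5)·1!
= 720 - 600 + 240 - 60 + 10 - 1
= 309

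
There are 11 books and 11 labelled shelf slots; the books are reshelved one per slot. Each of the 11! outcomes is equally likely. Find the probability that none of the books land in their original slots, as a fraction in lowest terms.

1468457/3991680

Favorable outcomes: !11 = 14684570.
Total outcomes: 11! = 39916800.
Probability = 14684570/39916800 = 1468457/3991680.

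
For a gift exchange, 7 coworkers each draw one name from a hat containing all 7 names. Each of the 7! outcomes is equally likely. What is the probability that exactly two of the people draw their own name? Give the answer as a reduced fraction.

11/60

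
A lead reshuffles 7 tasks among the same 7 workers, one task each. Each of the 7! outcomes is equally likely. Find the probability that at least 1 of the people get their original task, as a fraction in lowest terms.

177/280

Favorable outcomes: Σ_{i≥1} C(7,i)·!(7-i) = 7·265 + 21·44 + 35·9 + 35·2 + 21·1 + 7·0 + 1·1 = 3186.
Total outcomes: 7! = 5040.
Probability = 3186/5040 = 177/280.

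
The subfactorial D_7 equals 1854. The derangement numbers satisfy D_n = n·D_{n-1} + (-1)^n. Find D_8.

D_8 = 8·1854 + 1 = 14833.

14833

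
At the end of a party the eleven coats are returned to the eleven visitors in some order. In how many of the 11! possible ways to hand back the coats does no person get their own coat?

Recurrence: !11 = 11·!10 + (-1)^11.
!11 = 11·1334961 - 1 = 14684570

14684570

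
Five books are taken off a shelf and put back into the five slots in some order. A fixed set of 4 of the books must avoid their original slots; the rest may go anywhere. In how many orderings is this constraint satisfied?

53

Let A_j be the event that the j-th constrained one is fixed. By inclusion-exclusion over the 4 events:
Σ_{j=0}^{4} (-1)^j C(4,j)(5-j)!
= C(4,0)·5! - C(4,1)·4! + C(4,2)·3! - C(4,3)·2! + C(4,4)·1!
= 120 - 96 + 36 - 8 + 1
= 53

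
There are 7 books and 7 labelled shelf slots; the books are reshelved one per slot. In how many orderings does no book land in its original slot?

1854

!7 = 7! · Σ_{k=0}^{7} (-1)^k/k!
= 7! - 7!/1! + 7!/2! - 7!/3! + 7!/4! - 7!/5! + 7!/6! - 7!/7!
= 5040 - 5040 + 2520 - 840 + 210 - 42 + 7 - 1
= 1854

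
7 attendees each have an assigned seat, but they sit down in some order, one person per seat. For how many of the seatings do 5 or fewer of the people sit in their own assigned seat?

5039

Sum C(7,i)·!(7-i) for i = 0..5:
  i=0: C(7,0)·!7 = 1·1854 = 1854
  i=1: C(7,1)·!6 = 7·265 = 1855
  i=2: C(7,2)·!5 = 21·44 = 924
  i=3: C(7,3)·!4 = 35·9 = 315
  i=4: C(7,4)·!3 = 35·2 = 70
  i=5: C(7,5)·!2 = 21·1 = 21
Total = 5039.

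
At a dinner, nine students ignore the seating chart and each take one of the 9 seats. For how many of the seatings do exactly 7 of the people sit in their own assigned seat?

Choose which 7 of the 9 are fixed: C(9,7) = 36.
The remaining 2 must be deranged: !2 = 1.
Total: 36 × 1 = 36.

36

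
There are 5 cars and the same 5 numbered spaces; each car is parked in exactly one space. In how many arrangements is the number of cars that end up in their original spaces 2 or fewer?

109

Sum C(5,i)·!(5-i) for i = 0..2:
  i=0: C(5,0)·!5 = 1·44 = 44
  i=1: C(5,1)·!4 = 5·9 = 45
  i=2: C(5,2)·!3 = 10·2 = 20
Total = 109.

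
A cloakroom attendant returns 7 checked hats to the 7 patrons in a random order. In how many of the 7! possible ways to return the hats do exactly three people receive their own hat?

315

Choose which 3 of the 7 are fixed: C(7,3) = 35.
The other 4 form a derangement: !4 = 9.
Total: 35 × 9 = 315.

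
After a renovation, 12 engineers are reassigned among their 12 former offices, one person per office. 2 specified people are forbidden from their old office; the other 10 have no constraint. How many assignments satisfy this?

402796800

Inclusion-exclusion on the 2 forbidden self-matches:
Σ_{j=0}^{2} (-1)^j C(2,j)(12-j)!
= C(2,0)·12! - C(2,1)·11! + C(2,2)·10!
= 479001600 - 79833600 + 3628800
= 402796800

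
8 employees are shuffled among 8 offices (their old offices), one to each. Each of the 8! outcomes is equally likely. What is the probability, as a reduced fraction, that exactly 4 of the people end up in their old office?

Favorable outcomes: C(8,4)·!4 = 70·9 = 630.
Total outcomes: 8! = 40320.
Probability = 630/40320 = 1/64.

1/64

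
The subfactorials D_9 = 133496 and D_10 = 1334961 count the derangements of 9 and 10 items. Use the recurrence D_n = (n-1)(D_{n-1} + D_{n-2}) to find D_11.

D_11 = (11-1)·(D_10 + D_9) = 10·(1334961 + 133496) = 10·1468457 = 14684570.

14684570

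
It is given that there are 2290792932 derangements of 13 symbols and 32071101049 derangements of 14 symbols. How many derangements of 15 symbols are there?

D_15 = (15-1)·(D_14 + D_13) = 14·(32071101049 + 2290792932) = 14·34361893981 = 481066515734.

481066515734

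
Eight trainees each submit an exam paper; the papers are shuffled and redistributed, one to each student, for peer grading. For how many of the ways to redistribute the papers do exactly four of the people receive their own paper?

Pick the 4 fixed positions: C(8,4) = 70 ways.
The remaining 4 must be deranged: !4 = 9.
Total: 70 × 9 = 630.

630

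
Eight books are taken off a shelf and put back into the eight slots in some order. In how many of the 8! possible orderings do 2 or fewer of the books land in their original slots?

37085

Sum C(8,i)·!(8-i) for i = 0..2:
  i=0: C(8,0)·!8 = 1·14833 = 14833
  i=1: C(8,1)·!7 = 8·1854 = 14832
  i=2: C(8,2)·!6 = 28·265 = 7420
Total = 37085.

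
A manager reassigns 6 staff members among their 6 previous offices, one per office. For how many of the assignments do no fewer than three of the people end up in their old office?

56

# with exactly i fixed is C(6,i)·!(6-i); sum over i=3..6:
  i=3: C(6,3)·!3 = 20·2 = 40
  i=4: C(6,4)·!2 = 15·1 = 15
  i=5: C(6,5)·!1 = 6·0 = 0
  i=6: C(6,6)·!0 = 1·1 = 1
Total = 56.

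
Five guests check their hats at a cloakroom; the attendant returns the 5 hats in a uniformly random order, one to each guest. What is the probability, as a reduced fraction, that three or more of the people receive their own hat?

Favorable outcomes: Σ_{i≥3} C(5,i)·!(5-i) = 10·1 + 5·0 + 1·1 = 11.
Total outcomes: 5! = 120.
Probability = 11/120 = 11/120.

11/120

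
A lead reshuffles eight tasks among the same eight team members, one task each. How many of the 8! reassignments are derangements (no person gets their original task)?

By inclusion-exclusion, !8 = Σ (-1)^k · 8!/k! for k=0..8
= 8! - 8!/1! + 8!/2! - 8!/3! + 8!/4! - 8!/5! + 8!/6! - 8!/7! + 8!/8!
= 40320 - 40320 + 20160 - 6720 + 1680 - 336 + 56 - 8 + 1
= 14833

14833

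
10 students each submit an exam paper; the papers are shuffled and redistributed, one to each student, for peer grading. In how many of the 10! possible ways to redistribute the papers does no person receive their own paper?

1334961

By inclusion-exclusion, !10 = Σ (-1)^k · 10!/k! for k=0..10
= 10! - 10!/1! + 10!/2! - 10!/3! + 10!/4! - 10!/5! + 10!/6! - 10!/7! + 10!/8! - 10!/9! + 10!/10!
= 3628800 - 3628800 + 1814400 - 604800 + 151200 - 30240 + 5040 - 720 + 90 - 10 + 1
= 1334961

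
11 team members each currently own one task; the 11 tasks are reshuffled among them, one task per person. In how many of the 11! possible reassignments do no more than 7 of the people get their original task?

# with exactly i fixed is C(11,i)·!(11-i); sum over i=0..7:
  i=0: C(11,0)·!11 = 1·14684570 = 14684570
  i=1: C(11,1)·!10 = 11·1334961 = 14684571
  i=2: C(11,2)·!9 = 55·133496 = 7342280
  i=3: C(11,3)·!8 = 165·14833 = 2447445
  i=4: C(11,4)·!7 = 330·1854 = 611820
  i=5: C(11,5)·!6 = 462·265 = 122430
  i=6: C(11,6)·!5 = 462·44 = 20328
  i=7: C(11,7)·!4 = 330·9 = 2970
Total = 39916414.

39916414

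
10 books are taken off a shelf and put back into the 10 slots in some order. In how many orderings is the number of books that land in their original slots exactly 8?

45

Choose which 8 of the 10 are fixed: C(10,8) = 45.
The other 2 form a derangement: !2 = 1.
Total: 45 × 1 = 45.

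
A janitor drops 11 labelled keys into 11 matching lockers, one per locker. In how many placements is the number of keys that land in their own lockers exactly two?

Pick the 2 fixed positions: C(11,2) = 55 ways.
The other 9 form a derangement: !9 = 133496.
Total: 55 × 133496 = 7342280.

7342280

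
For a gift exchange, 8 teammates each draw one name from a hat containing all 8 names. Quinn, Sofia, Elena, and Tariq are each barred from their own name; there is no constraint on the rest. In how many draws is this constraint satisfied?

Let A_j be the event that the j-th constrained one is fixed. By inclusion-exclusion over the 4 events:
Σ_{j=0}^{4} (-1)^j C(4,j)(8-j)!
= C(4,0)·8! - C(4,1)·7! + C(4,2)·6! - C(4,3)·5! + C(4,4)·4!
= 40320 - 20160 + 4320 - 480 + 24
= 24024

24024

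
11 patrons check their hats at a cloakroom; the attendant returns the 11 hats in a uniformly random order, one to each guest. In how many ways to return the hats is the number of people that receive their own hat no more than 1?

Sum C(11,i)·!(11-i) for i = 0..1:
  i=0: C(11,0)·!11 = 1·14684570 = 14684570
  i=1: C(11,1)·!10 = 11·1334961 = 14684571
Total = 29369141.

29369141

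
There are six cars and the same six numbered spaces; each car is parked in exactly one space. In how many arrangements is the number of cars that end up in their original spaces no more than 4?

719

Sum C(6,i)·!(6-i) for i = 0..4:
  i=0: C(6,0)·!6 = 1·265 = 265
  i=1: C(6,1)·!5 = 6·44 = 264
  i=2: C(6,2)·!4 = 15·9 = 135
  i=3: C(6,3)·!3 = 20·2 = 40
  i=4: C(6,4)·!2 = 15·1 = 15
Total = 719.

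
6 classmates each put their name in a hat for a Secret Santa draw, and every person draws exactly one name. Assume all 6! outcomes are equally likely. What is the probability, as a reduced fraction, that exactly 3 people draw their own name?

1/18

Favorable outcomes: C(6,3)·!3 = 20·2 = 40.
Total outcomes: 6! = 720.
Probability = 40/720 = 1/18.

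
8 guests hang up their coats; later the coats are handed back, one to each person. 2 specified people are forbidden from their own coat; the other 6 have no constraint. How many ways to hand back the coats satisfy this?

Let A_j be the event that the j-th constrained one is fixed. By inclusion-exclusion over the 2 events:
Σ_{j=0}^{2} (-1)^j C(2,j)(8-j)!
= C(2,0)·8! - C(2,1)·7! + C(2,2)·6!
= 40320 - 10080 + 720
= 30960

30960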